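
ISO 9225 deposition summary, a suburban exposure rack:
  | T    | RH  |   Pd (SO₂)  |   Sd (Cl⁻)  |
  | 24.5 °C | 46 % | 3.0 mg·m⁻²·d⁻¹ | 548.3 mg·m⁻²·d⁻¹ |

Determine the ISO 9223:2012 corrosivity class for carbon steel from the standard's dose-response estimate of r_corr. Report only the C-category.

C4

carbon steel: temperature factor f = -0.054·(14.5) = -0.7830
  sulphur-dioxide contribution → 3.594 μm/a
  chloride contribution → 61.9 μm/a
  total first-year rate 65.49 μm/a
ISO 9223 Table 2 (carbon steel): 50 < 65.5 ≤ 80 μm/a ⇒ C4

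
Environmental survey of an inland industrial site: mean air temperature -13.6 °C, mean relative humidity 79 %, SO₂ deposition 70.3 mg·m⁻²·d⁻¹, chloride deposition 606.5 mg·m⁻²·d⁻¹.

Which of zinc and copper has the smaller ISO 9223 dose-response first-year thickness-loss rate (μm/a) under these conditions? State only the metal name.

copper

zinc: f(T) = +0.038·(T−10) [T≤10 °C] = -0.8968
  sulphur-dioxide contribution → 1.294 μm/a
  chloride contribution → 0.3997 μm/a
  ⇒ r_corr(zinc) = 1.694 μm/a
copper: f(T) = +0.126·(T−10) [T≤10 °C] = -2.9736
  sulphur-dioxide contribution → 0.08656 μm/a
  chloride contribution → 0.5103 μm/a
  ⇒ r_corr(copper) = 0.5968 μm/a
Ordering by μm/a: zinc (1.69) > copper (0.597)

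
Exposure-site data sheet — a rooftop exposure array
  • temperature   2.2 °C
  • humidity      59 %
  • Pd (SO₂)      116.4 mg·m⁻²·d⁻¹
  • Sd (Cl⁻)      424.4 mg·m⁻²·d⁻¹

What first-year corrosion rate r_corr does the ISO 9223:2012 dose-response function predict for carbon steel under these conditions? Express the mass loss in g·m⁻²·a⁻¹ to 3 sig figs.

carbon steel: f(T) = +0.150·(T−10) [T≤10 °C] = -1.1700
  Pd branch = 1.77·Pd^0.52·e^(0.02·RH+f) = 21.21 μm/a
  Sd branch = 0.102·Sd^0.62·e^(0.033·RH+0.04·T) = 33.24 μm/a
  r_corr = 21.21 + 33.24 = 54.45 μm/a
Convert to mass loss: 54.45 μm/a × 7.85 g/cm³ = 427.4 g·m⁻²·a⁻¹

r_corr = 427 g·m⁻²·a⁻¹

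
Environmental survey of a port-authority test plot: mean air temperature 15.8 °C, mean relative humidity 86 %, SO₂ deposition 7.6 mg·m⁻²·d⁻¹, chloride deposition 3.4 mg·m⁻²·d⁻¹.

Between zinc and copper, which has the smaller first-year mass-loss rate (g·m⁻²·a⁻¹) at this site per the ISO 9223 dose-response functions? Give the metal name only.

zinc

zinc: T>10 °C ⇒ hinge -0.071·(15.8−10) = -0.4118
  Pd branch = 0.0129·Pd^0.44·e^(0.046·RH+f) = 1.09 μm/a
  Cl⁻ term: 0.0175·3.4^0.57·exp(0.008·86+0.085·15.8) = 0.2679
  sum: 1.09 + 0.2679 → r_corr = 1.358 μm/a
  mass loss = 1.358 μm/a × 7.14 g/cm³ = 9.695 g·m⁻²·a⁻¹
copper: T>10 °C ⇒ hinge -0.080·(15.8−10) = -0.4640
  SO₂ term: 0.0053·7.6^0.26·exp(0.059·86-0.4640) = 0.9024
  Sd branch = 0.01025·Sd^0.27·e^(0.036·RH+0.049·T) = 0.684 μm/a
  sum: 0.9024 + 0.684 → r_corr = 1.586 μm/a
  mass loss = 1.586 μm/a × 8.96 g/cm³ = 14.21 g·m⁻²·a⁻¹
Ordering by g·m⁻²·a⁻¹: copper (14.2) > zinc (9.69)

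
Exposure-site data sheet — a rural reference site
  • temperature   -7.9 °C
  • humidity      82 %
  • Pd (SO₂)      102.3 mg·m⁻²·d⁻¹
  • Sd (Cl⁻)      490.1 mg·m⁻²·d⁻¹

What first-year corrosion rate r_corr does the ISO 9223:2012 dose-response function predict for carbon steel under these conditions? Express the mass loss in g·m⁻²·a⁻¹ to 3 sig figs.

carbon steel: temperature factor f = +0.150·(-17.9) = -2.6850
  Pd branch = 1.77·Pd^0.52·e^(0.02·RH+f) = 6.907 μm/a
  Cl⁻ term: 0.102·490.1^0.62·exp(0.033·82+0.04·-7.9) = 51.83
  r_corr = 6.907 + 51.83 = 58.73 μm/a
Convert to mass loss: 58.73 μm/a × 7.85 g/cm³ = 461 g·m⁻²·a⁻¹

r_corr = 461 g·m⁻²·a⁻¹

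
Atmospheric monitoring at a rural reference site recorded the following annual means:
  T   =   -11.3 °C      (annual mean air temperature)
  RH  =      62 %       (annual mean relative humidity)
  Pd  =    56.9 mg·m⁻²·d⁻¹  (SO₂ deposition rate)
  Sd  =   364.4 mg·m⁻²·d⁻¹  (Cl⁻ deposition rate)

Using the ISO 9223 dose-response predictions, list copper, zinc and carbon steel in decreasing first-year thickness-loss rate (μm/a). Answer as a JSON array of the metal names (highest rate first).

copper: f(T) = +0.126·(T−10) [T≤10 °C] = -2.6838
  Pd branch = 0.0053·Pd^0.26·e^(0.059·RH+f) = 0.04015 μm/a
  Sd branch = 0.01025·Sd^0.27·e^(0.036·RH+0.049·T) = 0.2699 μm/a
  sum: 0.04015 + 0.2699 → r_corr = 0.3101 μm/a
zinc: temperature factor f = +0.038·(-21.3) = -0.8094
  SO₂ term: 0.0129·56.9^0.44·exp(0.046·62-0.8094) = 0.5887
  Cl⁻ term: 0.0175·364.4^0.57·exp(0.008·62+0.085·-11.3) = 0.3173
  r_corr = 0.5887 + 0.3173 = 0.906 μm/a
carbon steel: temperature factor f = +0.150·(-21.3) = -3.1950
  SO₂ term: 1.77·56.9^0.52·exp(0.02·62-3.1950) = 2.049
  Cl⁻ term: 0.102·364.4^0.62·exp(0.033·62+0.04·-11.3) = 19.46
  sum: 2.049 + 19.46 → r_corr = 21.5 μm/a
Ordering by μm/a: carbon steel (21.5) > zinc (0.906) > copper (0.31)

["carbon steel", "zinc", "copper"]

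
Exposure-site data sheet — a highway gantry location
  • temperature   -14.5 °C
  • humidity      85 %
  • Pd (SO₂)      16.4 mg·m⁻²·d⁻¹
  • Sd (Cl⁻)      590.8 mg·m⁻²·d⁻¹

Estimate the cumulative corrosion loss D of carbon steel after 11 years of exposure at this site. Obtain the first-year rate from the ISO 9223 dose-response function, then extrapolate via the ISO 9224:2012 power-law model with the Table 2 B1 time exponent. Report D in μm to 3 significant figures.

D(11) = 177 μm

carbon steel: f(T) = +0.150·(T−10) [T≤10 °C] = -3.6750
  SO₂ term: 1.77·16.4^0.52·exp(0.02·85-3.6750) = 1.052
  Cl⁻ term: 0.102·590.8^0.62·exp(0.033·85+0.04·-14.5) = 49.34
  r_corr = 1.052 + 49.34 = 50.39 μm/a
Power-law: D(11) = r_corr · 11^0.523
  D(11) = 50.39 × 11^0.523 = 50.39 × 3.505 = 176.6 μm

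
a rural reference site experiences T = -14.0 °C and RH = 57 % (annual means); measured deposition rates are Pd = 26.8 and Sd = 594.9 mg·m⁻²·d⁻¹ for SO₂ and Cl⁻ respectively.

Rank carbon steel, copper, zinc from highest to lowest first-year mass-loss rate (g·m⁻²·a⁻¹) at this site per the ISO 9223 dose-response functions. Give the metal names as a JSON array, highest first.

carbon steel: temperature factor f = +0.150·(-24.0) = -3.6000
  sulphur-dioxide contribution → 0.8361 μm/a
  chloride contribution → 20.07 μm/a
  ⇒ r_corr(carbon steel) = 20.9 μm/a
  mass loss = 20.9 μm/a × 7.85 g/cm³ = 164.1 g·m⁻²·a⁻¹
copper: T≤10 °C ⇒ hinge +0.126·(-14.0−10) = -3.0240
  sulphur-dioxide contribution → 0.01749 μm/a
  chloride contribution → 0.2255 μm/a
  total first-year rate 0.243 μm/a
  mass loss = 0.243 μm/a × 8.96 g/cm³ = 2.177 g·m⁻²·a⁻¹
zinc: temperature factor f = +0.038·(-24.0) = -0.9120
  sulphur-dioxide contribution → 0.3031 μm/a
  chloride contribution → 0.3204 μm/a
  total first-year rate 0.6235 μm/a
  mass loss = 0.6235 μm/a × 7.14 g/cm³ = 4.452 g·m⁻²·a⁻¹
Ordering by g·m⁻²·a⁻¹: carbon steel (164) > zinc (4.45) > copper (2.18)

["carbon steel", "zinc", "copper"]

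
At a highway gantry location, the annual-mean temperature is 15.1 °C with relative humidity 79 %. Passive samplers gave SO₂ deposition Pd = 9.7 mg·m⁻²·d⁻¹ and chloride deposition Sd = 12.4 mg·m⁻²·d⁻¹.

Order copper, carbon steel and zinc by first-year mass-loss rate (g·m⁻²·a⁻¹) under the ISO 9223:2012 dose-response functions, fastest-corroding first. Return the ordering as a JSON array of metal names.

["carbon steel", "copper", "zinc"]

copper: T>10 °C ⇒ hinge -0.080·(15.1−10) = -0.4080
  Pd branch = 0.0053·Pd^0.26·e^(0.059·RH+f) = 0.6728 μm/a
  Cl⁻ term: 0.01025·12.4^0.27·exp(0.036·79+0.049·15.1) = 0.7285
  sum: 0.6728 + 0.7285 → r_corr = 1.401 μm/a
  mass loss = 1.401 μm/a × 8.96 g/cm³ = 12.56 g·m⁻²·a⁻¹
carbon steel: f(T) = -0.054·(T−10) [T>10 °C] = -0.2754
  SO₂ term: 1.77·9.7^0.52·exp(0.02·79-0.2754) = 21.27
  Cl⁻ term: 0.102·12.4^0.62·exp(0.033·79+0.04·15.1) = 12.05
  r_corr = 21.27 + 12.05 = 33.32 μm/a
  mass loss = 33.32 μm/a × 7.85 g/cm³ = 261.5 g·m⁻²·a⁻¹
zinc: f(T) = -0.071·(T−10) [T>10 °C] = -0.3621
  Pd branch = 0.0129·Pd^0.44·e^(0.046·RH+f) = 0.9241 μm/a
  Sd branch = 0.0175·Sd^0.57·e^(0.008·RH+0.085·T) = 0.4991 μm/a
  r_corr = 0.9241 + 0.4991 = 1.423 μm/a
  mass loss = 1.423 μm/a × 7.14 g/cm³ = 10.16 g·m⁻²·a⁻¹
Ordering by g·m⁻²·a⁻¹: carbon steel (262) > copper (12.6) > zinc (10.2)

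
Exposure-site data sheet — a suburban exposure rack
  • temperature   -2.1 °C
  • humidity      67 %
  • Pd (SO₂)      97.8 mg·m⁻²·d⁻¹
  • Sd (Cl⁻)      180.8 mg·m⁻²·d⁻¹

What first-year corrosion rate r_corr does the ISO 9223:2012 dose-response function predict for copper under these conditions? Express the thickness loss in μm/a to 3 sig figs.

r_corr = 0.618 μm/a

copper: f(T) = +0.126·(T−10) [T≤10 °C] = -1.5246
  SO₂ term: 0.0053·97.8^0.26·exp(0.059·67-1.5246) = 0.1979
  Cl⁻ term: 0.01025·180.8^0.27·exp(0.036·67+0.049·-2.1) = 0.4198
  r_corr = 0.1979 + 0.4198 = 0.6176 μm/a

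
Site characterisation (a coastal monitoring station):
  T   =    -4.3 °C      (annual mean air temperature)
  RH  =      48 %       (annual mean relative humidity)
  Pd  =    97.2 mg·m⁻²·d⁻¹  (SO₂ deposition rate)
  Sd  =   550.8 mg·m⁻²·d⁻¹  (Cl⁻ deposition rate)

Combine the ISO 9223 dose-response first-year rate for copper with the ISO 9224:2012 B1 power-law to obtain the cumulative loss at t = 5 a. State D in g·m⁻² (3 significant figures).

D(5) = 8.01 g·m⁻²

copper: T≤10 °C ⇒ hinge +0.126·(-4.3−10) = -1.8018
  sulphur-dioxide contribution → 0.04881 μm/a
  chloride contribution → 0.2569 μm/a
  total first-year rate 0.3057 μm/a
Long-term exponent b (ISO 9224 Table 2, B1) = 0.667
  D(5) = 0.3057 × 5^0.667 = 0.3057 × 2.926 = 0.8943 μm
  Mass loss = 0.8943 μm × 8.96 g/cm³ = 8.013 g·m⁻²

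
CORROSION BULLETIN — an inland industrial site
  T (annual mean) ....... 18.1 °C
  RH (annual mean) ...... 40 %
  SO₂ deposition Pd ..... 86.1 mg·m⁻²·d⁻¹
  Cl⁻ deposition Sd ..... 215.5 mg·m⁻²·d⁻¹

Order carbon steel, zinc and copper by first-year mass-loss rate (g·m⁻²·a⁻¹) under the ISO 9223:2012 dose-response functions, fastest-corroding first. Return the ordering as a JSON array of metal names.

["carbon steel", "zinc", "copper"]

carbon steel: temperature factor f = -0.054·(8.1) = -0.4374
  Pd branch = 1.77·Pd^0.52·e^(0.02·RH+f) = 25.8 μm/a
  Sd branch = 0.102·Sd^0.62·e^(0.033·RH+0.04·T) = 22.03 μm/a
  r_corr = 25.8 + 22.03 = 47.83 μm/a
  mass loss = 47.83 μm/a × 7.85 g/cm³ = 375.5 g·m⁻²·a⁻¹
zinc: temperature factor f = -0.071·(8.1) = -0.5751
  SO₂ term: 0.0129·86.1^0.44·exp(0.046·40-0.5751) = 0.3246
  Cl⁻ term: 0.0175·215.5^0.57·exp(0.008·40+0.085·18.1) = 2.4
  sum: 0.3246 + 2.4 → r_corr = 2.725 μm/a
  mass loss = 2.725 μm/a × 7.14 g/cm³ = 19.45 g·m⁻²·a⁻¹
copper: temperature factor f = -0.080·(8.1) = -0.6480
  Pd branch = 0.0053·Pd^0.26·e^(0.059·RH+f) = 0.09352 μm/a
  Cl⁻ term: 0.01025·215.5^0.27·exp(0.036·40+0.049·18.1) = 0.448
  sum: 0.09352 + 0.448 → r_corr = 0.5416 μm/a
  mass loss = 0.5416 μm/a × 8.96 g/cm³ = 4.852 g·m⁻²·a⁻¹
Ordering by g·m⁻²·a⁻¹: carbon steel (375) > zinc (19.5) > copper (4.85)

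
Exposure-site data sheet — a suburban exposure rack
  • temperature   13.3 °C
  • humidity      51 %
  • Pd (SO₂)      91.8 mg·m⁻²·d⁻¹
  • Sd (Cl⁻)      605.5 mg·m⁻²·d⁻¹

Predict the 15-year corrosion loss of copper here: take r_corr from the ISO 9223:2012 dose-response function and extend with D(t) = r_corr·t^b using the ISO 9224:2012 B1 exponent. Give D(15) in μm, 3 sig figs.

copper: temperature factor f = -0.080·(3.3) = -0.2640
  SO₂ term: 0.0053·91.8^0.26·exp(0.059·51-0.2640) = 0.2671
  Cl⁻ term: 0.01025·605.5^0.27·exp(0.036·51+0.049·13.3) = 0.6955
  sum: 0.2671 + 0.6955 → r_corr = 0.9626 μm/a
ISO 9224: D(t) = r_corr · t^b with b = 0.667 (copper, B1)
  D(15) = 0.9626 × 15^0.667 = 0.9626 × 6.088 = 5.86 μm

D(15) = 5.86 μm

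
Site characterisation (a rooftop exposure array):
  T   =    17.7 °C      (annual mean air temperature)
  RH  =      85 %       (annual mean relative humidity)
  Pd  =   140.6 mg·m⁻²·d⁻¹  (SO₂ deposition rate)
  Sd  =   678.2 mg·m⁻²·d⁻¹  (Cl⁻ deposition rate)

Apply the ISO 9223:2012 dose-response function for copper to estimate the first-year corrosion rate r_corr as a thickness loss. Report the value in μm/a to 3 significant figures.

copper: temperature factor f = -0.080·(7.7) = -0.6160
  Pd branch = 0.0053·Pd^0.26·e^(0.059·RH+f) = 1.56 μm/a
  Cl⁻ term: 0.01025·678.2^0.27·exp(0.036·85+0.049·17.7) = 3.025
  sum: 1.56 + 3.025 → r_corr = 4.586 μm/a

r_corr = 4.59 μm/a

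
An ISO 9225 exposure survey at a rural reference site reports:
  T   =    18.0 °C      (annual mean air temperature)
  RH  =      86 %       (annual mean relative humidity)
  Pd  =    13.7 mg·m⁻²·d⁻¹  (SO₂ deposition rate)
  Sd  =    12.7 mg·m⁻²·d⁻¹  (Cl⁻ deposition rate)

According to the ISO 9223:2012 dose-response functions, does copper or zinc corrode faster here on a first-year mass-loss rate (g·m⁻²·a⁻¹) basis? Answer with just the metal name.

copper

copper: T>10 °C ⇒ hinge -0.080·(18.0−10) = -0.6400
  SO₂ term: 0.0053·13.7^0.26·exp(0.059·86-0.6400) = 0.882
  Cl⁻ term: 0.01025·12.7^0.27·exp(0.036·86+0.049·18.0) = 1.087
  sum: 0.882 + 1.087 → r_corr = 1.969 μm/a
  mass loss = 1.969 μm/a × 8.96 g/cm³ = 17.65 g·m⁻²·a⁻¹
zinc: temperature factor f = -0.071·(8.0) = -0.5680
  Pd branch = 0.0129·Pd^0.44·e^(0.046·RH+f) = 1.208 μm/a
  Cl⁻ term: 0.0175·12.7^0.57·exp(0.008·86+0.085·18.0) = 0.6847
  sum: 1.208 + 0.6847 → r_corr = 1.893 μm/a
  mass loss = 1.893 μm/a × 7.14 g/cm³ = 13.51 g·m⁻²·a⁻¹
Ordering by g·m⁻²·a⁻¹: copper (17.6) > zinc (13.5)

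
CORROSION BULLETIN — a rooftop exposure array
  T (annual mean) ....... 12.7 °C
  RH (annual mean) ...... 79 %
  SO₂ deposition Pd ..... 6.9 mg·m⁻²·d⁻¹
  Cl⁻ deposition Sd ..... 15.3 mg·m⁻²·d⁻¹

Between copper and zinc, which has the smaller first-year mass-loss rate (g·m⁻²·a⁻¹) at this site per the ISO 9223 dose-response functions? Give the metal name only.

copper: temperature factor f = -0.080·(2.7) = -0.2160
  Pd branch = 0.0053·Pd^0.26·e^(0.059·RH+f) = 0.7461 μm/a
  Cl⁻ term: 0.01025·15.3^0.27·exp(0.036·79+0.049·12.7) = 0.6855
  r_corr = 0.7461 + 0.6855 = 1.432 μm/a
  mass loss = 1.432 μm/a × 8.96 g/cm³ = 12.83 g·m⁻²·a⁻¹
zinc: T>10 °C ⇒ hinge -0.071·(12.7−10) = -0.1917
  SO₂ term: 0.0129·6.9^0.44·exp(0.046·79-0.1917) = 0.9433
  Cl⁻ term: 0.0175·15.3^0.57·exp(0.008·79+0.085·12.7) = 0.4588
  sum: 0.9433 + 0.4588 → r_corr = 1.402 μm/a
  mass loss = 1.402 μm/a × 7.14 g/cm³ = 10.01 g·m⁻²·a⁻¹
Ordering by g·m⁻²·a⁻¹: copper (12.8) > zinc (10)

zinc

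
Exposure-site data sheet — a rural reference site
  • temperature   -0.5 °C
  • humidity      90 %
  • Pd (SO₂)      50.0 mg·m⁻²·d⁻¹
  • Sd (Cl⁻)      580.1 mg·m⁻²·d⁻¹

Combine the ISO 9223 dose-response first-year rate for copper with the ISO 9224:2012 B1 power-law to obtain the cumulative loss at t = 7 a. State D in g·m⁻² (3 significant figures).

D(7) = 72.6 g·m⁻²

copper: f(T) = +0.126·(T−10) [T≤10 °C] = -1.3230
  Pd branch = 0.0053·Pd^0.26·e^(0.059·RH+f) = 0.7898 μm/a
  Cl⁻ term: 0.01025·580.1^0.27·exp(0.036·90+0.049·-0.5) = 1.423
  sum: 0.7898 + 1.423 → r_corr = 2.213 μm/a
Power-law: D(7) = r_corr · 7^0.667
  D(7) = 2.213 × 7^0.667 = 2.213 × 3.662 = 8.104 μm
  Mass loss = 8.104 μm × 8.96 g/cm³ = 72.62 g·m⁻²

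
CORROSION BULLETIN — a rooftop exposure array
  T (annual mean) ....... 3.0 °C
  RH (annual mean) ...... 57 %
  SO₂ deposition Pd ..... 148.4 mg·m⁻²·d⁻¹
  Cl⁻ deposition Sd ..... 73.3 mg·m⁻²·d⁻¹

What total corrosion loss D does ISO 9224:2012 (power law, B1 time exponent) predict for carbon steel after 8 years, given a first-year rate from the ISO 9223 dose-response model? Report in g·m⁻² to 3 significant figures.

carbon steel: temperature factor f = +0.150·(-7.0) = -1.0500
  Pd branch = 1.77·Pd^0.52·e^(0.02·RH+f) = 26.07 μm/a
  Sd branch = 0.102·Sd^0.62·e^(0.033·RH+0.04·T) = 10.81 μm/a
  sum: 26.07 + 10.81 → r_corr = 36.89 μm/a
ISO 9224: D(t) = r_corr · t^b with b = 0.523 (carbon steel, B1)
  D(8) = 36.89 × 8^0.523 = 36.89 × 2.967 = 109.4 μm
  Mass loss = 109.4 μm × 7.85 g/cm³ = 859.2 g·m⁻²

D(8) = 859 g·m⁻²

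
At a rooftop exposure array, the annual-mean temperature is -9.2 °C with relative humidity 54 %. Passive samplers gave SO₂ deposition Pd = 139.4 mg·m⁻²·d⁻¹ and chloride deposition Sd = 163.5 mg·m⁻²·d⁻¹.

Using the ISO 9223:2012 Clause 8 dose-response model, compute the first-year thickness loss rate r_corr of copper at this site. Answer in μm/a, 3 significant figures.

r_corr = 0.222 μm/a

copper: T≤10 °C ⇒ hinge +0.126·(-9.2−10) = -2.4192
  SO₂ term: 0.0053·139.4^0.26·exp(0.059·54-2.4192) = 0.04119
  Cl⁻ term: 0.01025·163.5^0.27·exp(0.036·54+0.049·-9.2) = 0.1807
  r_corr = 0.04119 + 0.1807 = 0.2219 μm/a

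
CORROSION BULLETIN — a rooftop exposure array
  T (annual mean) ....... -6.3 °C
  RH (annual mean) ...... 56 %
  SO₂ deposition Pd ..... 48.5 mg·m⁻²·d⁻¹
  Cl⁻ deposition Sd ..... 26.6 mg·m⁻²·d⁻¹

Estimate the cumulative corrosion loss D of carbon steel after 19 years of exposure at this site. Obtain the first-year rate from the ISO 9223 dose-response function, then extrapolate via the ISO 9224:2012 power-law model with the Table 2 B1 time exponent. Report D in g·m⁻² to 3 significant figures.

carbon steel: T≤10 °C ⇒ hinge +0.150·(-6.3−10) = -2.4450
  sulphur-dioxide contribution → 3.541 μm/a
  chloride contribution → 3.847 μm/a
  ⇒ r_corr(carbon steel) = 7.388 μm/a
ISO 9224: D(t) = r_corr · t^b with b = 0.523 (carbon steel, B1)
  D(19) = 7.388 × 19^0.523 = 7.388 × 4.664 = 34.46 μm
  Mass loss = 34.46 μm × 7.85 g/cm³ = 270.5 g·m⁻²

D(19) = 271 g·m⁻²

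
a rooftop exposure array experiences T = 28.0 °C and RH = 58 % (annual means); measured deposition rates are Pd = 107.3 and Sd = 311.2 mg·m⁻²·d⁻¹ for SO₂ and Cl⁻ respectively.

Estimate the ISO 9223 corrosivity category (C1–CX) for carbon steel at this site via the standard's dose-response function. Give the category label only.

C5

carbon steel: f(T) = -0.054·(T−10) [T>10 °C] = -0.9720
  Pd branch = 1.77·Pd^0.52·e^(0.02·RH+f) = 24.3 μm/a
  Cl⁻ term: 0.102·311.2^0.62·exp(0.033·58+0.04·28.0) = 74.46
  sum: 24.3 + 74.46 → r_corr = 98.76 μm/a
ISO 9223 Table 2 (carbon steel): 80 < 98.8 ≤ 200 μm/a ⇒ C5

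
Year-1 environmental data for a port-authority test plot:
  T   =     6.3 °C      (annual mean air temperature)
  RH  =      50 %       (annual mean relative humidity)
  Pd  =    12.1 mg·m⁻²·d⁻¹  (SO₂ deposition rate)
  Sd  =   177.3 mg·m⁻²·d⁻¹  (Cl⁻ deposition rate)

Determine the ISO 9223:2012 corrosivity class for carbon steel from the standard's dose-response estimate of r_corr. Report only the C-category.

carbon steel: temperature factor f = +0.150·(-3.7) = -0.5550
  sulphur-dioxide contribution → 10.1 μm/a
  chloride contribution → 16.94 μm/a
  ⇒ r_corr(carbon steel) = 27.04 μm/a
Category bounds: 25…50 μm/a bracket r_corr ⇒ C3

C3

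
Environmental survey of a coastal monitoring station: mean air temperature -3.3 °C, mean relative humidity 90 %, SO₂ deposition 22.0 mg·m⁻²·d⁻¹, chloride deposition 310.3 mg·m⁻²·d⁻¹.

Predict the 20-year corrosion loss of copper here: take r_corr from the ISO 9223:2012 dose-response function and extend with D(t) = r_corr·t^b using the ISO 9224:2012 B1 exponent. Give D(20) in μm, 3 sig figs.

copper: temperature factor f = +0.126·(-13.3) = -1.6758
  sulphur-dioxide contribution → 0.4484 μm/a
  chloride contribution → 1.048 μm/a
  total first-year rate 1.496 μm/a
Power-law: D(20) = r_corr · 20^0.667
  D(20) = 1.496 × 20^0.667 = 1.496 × 7.375 = 11.04 μm

D(20) = 11.0 μm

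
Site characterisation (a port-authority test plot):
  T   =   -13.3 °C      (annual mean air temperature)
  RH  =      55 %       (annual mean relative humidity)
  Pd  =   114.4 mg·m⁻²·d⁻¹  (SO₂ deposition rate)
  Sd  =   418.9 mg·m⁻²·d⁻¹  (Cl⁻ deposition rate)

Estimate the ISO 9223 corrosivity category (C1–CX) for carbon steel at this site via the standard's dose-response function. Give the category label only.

C2

carbon steel: temperature factor f = +0.150·(-23.3) = -3.4950
  sulphur-dioxide contribution → 1.898 μm/a
  chloride contribution → 15.54 μm/a
  ⇒ r_corr(carbon steel) = 17.44 μm/a
ISO 9223 Table 2 (carbon steel): 1.3 < 17.4 ≤ 25 μm/a ⇒ C2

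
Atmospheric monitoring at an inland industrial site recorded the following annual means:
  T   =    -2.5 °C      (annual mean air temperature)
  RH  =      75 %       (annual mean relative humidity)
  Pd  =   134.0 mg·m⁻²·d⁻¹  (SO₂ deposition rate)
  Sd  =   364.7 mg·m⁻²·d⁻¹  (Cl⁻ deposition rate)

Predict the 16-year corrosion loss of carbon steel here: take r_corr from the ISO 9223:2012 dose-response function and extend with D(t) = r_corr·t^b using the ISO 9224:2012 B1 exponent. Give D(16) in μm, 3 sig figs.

D(16) = 247 μm

carbon steel: f(T) = +0.150·(T−10) [T≤10 °C] = -1.8750
  Pd branch = 1.77·Pd^0.52·e^(0.02·RH+f) = 15.53 μm/a
  Cl⁻ term: 0.102·364.7^0.62·exp(0.033·75+0.04·-2.5) = 42.51
  sum: 15.53 + 42.51 → r_corr = 58.04 μm/a
ISO 9224: D(t) = r_corr · t^b with b = 0.523 (carbon steel, B1)
  D(16) = 58.04 × 16^0.523 = 58.04 × 4.263 = 247.4 μm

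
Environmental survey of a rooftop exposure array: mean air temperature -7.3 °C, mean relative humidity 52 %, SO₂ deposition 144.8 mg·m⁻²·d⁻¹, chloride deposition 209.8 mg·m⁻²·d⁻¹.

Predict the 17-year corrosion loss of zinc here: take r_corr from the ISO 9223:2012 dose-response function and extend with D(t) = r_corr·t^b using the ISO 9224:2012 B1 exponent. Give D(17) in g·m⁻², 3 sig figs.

D(17) = 68.1 g·m⁻²

zinc: T≤10 °C ⇒ hinge +0.038·(-7.3−10) = -0.6574
  SO₂ term: 0.0129·144.8^0.44·exp(0.046·52-0.6574) = 0.6526
  Cl⁻ term: 0.0175·209.8^0.57·exp(0.008·52+0.085·-7.3) = 0.3004
  sum: 0.6526 + 0.3004 → r_corr = 0.953 μm/a
Long-term exponent b (ISO 9224 Table 2, B1) = 0.813
  D(17) = 0.953 × 17^0.813 = 0.953 × 10.01 = 9.538 μm
  Mass loss = 9.538 μm × 7.14 g/cm³ = 68.1 g·m⁻²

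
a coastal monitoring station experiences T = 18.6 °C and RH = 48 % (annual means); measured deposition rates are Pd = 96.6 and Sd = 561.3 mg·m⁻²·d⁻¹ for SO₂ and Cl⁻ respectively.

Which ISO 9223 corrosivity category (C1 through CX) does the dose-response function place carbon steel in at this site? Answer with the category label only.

C5

carbon steel: f(T) = -0.054·(T−10) [T>10 °C] = -0.4644
  SO₂ term: 1.77·96.6^0.52·exp(0.02·48-0.4644) = 31.29
  Sd branch = 0.102·Sd^0.62·e^(0.033·RH+0.04·T) = 52.98 μm/a
  sum: 31.29 + 52.98 → r_corr = 84.27 μm/a
Category bounds: 80…200 μm/a bracket r_corr ⇒ C5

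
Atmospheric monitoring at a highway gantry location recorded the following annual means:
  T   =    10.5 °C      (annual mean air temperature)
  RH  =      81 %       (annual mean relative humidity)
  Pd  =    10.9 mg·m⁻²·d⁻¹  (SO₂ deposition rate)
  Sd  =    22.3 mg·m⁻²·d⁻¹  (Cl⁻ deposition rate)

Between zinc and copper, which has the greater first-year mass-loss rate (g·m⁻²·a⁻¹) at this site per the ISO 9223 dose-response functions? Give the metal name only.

copper

zinc: temperature factor f = -0.071·(0.5) = -0.0355
  sulphur-dioxide contribution → 1.478 μm/a
  chloride contribution → 0.4793 μm/a
  ⇒ r_corr(zinc) = 1.958 μm/a
  mass loss = 1.958 μm/a × 7.14 g/cm³ = 13.98 g·m⁻²·a⁻¹
copper: T>10 °C ⇒ hinge -0.080·(10.5−10) = -0.0400
  sulphur-dioxide contribution → 1.128 μm/a
  chloride contribution → 0.7322 μm/a
  ⇒ r_corr(copper) = 1.86 μm/a
  mass loss = 1.86 μm/a × 8.96 g/cm³ = 16.66 g·m⁻²·a⁻¹
Ordering by g·m⁻²·a⁻¹: copper (16.7) > zinc (14)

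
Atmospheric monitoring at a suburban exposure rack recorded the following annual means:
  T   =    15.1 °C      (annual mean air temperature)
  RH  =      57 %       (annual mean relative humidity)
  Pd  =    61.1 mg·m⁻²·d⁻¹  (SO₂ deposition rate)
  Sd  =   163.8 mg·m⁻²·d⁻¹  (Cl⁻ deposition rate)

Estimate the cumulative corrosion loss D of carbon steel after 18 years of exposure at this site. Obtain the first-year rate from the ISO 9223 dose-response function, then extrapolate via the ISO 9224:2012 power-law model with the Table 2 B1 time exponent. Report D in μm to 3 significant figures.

carbon steel: temperature factor f = -0.054·(5.1) = -0.2754
  SO₂ term: 1.77·61.1^0.52·exp(0.02·57-0.2754) = 35.66
  Cl⁻ term: 0.102·163.8^0.62·exp(0.033·57+0.04·15.1) = 28.89
  sum: 35.66 + 28.89 → r_corr = 64.55 μm/a
ISO 9224: D(t) = r_corr · t^b with b = 0.523 (carbon steel, B1)
  D(18) = 64.55 × 18^0.523 = 64.55 × 4.534 = 292.7 μm

D(18) = 293 μm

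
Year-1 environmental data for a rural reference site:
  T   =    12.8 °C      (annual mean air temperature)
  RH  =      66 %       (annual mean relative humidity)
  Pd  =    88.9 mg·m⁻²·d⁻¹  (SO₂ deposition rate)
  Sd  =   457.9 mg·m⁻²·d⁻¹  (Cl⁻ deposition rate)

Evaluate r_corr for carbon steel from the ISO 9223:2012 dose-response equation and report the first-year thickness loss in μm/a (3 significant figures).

r_corr = 126 μm/a

carbon steel: f(T) = -0.054·(T−10) [T>10 °C] = -0.1512
  SO₂ term: 1.77·88.9^0.52·exp(0.02·66-0.1512) = 58.75
  Sd branch = 0.102·Sd^0.62·e^(0.033·RH+0.04·T) = 67.07 μm/a
  r_corr = 58.75 + 67.07 = 125.8 μm/a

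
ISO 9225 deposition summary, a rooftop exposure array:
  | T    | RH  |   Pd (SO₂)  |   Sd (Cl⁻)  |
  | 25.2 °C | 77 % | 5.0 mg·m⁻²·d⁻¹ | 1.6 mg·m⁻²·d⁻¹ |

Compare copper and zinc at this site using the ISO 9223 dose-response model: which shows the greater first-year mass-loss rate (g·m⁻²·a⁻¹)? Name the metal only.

copper

copper: temperature factor f = -0.080·(15.2) = -1.2160
  sulphur-dioxide contribution → 0.2243 μm/a
  chloride contribution → 0.6397 μm/a
  total first-year rate 0.864 μm/a
  mass loss = 0.864 μm/a × 8.96 g/cm³ = 7.742 g·m⁻²·a⁻¹
zinc: f(T) = -0.071·(T−10) [T>10 °C] = -1.0792
  sulphur-dioxide contribution → 0.3074 μm/a
  chloride contribution → 0.3607 μm/a
  ⇒ r_corr(zinc) = 0.6681 μm/a
  mass loss = 0.6681 μm/a × 7.14 g/cm³ = 4.77 g·m⁻²·a⁻¹
Ordering by g·m⁻²·a⁻¹: copper (7.74) > zinc (4.77)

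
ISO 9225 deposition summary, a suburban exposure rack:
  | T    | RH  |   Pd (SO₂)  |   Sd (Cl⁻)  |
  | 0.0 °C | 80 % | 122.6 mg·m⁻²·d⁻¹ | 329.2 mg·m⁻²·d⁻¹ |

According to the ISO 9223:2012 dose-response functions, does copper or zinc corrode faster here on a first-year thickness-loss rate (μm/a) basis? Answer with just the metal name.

zinc

copper: temperature factor f = +0.126·(-10.0) = -1.2600
  SO₂ term: 0.0053·122.6^0.26·exp(0.059·80-1.2600) = 0.5888
  Sd branch = 0.01025·Sd^0.27·e^(0.036·RH+0.049·T) = 0.8734 μm/a
  r_corr = 0.5888 + 0.8734 = 1.462 μm/a
zinc: temperature factor f = +0.038·(-10.0) = -0.3800
  Pd branch = 0.0129·Pd^0.44·e^(0.046·RH+f) = 2.902 μm/a
  Cl⁻ term: 0.0175·329.2^0.57·exp(0.008·80+0.085·0.0) = 0.9035
  r_corr = 2.902 + 0.9035 = 3.806 μm/a
Ordering by μm/a: zinc (3.81) > copper (1.46)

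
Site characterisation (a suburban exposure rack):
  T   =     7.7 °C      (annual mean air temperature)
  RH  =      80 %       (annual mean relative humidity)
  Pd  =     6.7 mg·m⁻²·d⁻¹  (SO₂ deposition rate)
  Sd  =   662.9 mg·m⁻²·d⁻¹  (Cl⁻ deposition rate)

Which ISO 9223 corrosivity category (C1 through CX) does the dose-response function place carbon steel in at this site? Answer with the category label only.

carbon steel: T≤10 °C ⇒ hinge +0.150·(7.7−10) = -0.3450
  Pd branch = 1.77·Pd^0.52·e^(0.02·RH+f) = 16.69 μm/a
  Sd branch = 0.102·Sd^0.62·e^(0.033·RH+0.04·T) = 109.2 μm/a
  sum: 16.69 + 109.2 → r_corr = 125.9 μm/a
126 μm/a falls in (80, 200] for carbon steel → category C5

C5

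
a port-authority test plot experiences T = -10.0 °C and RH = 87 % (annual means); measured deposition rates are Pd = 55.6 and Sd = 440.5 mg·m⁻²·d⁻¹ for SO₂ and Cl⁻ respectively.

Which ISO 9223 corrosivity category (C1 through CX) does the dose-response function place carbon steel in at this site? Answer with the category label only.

C4

carbon steel: temperature factor f = +0.150·(-20.0) = -3.0000
  Pd branch = 1.77·Pd^0.52·e^(0.02·RH+f) = 4.057 μm/a
  Sd branch = 0.102·Sd^0.62·e^(0.033·RH+0.04·T) = 52.6 μm/a
  r_corr = 4.057 + 52.6 = 56.66 μm/a
Category bounds: 50…80 μm/a bracket r_corr ⇒ C4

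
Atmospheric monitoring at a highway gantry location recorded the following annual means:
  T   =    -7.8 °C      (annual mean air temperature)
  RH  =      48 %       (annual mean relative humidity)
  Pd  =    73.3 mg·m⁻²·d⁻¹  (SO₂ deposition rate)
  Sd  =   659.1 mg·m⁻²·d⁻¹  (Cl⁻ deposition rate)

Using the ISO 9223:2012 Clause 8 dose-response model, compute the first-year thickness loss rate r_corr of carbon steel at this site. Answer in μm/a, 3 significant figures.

carbon steel: f(T) = +0.150·(T−10) [T≤10 °C] = -2.6700
  sulphur-dioxide contribution → 2.987 μm/a
  chloride contribution → 20.36 μm/a
  ⇒ r_corr(carbon steel) = 23.35 μm/a

r_corr = 23.3 μm/a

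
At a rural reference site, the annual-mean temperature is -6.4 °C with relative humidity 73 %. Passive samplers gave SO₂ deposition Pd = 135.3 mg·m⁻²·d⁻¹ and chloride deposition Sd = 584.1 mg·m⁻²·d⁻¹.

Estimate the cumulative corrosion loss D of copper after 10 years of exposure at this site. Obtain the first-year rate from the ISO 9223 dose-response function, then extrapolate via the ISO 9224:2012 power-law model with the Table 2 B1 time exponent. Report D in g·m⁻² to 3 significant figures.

copper: f(T) = +0.126·(T−10) [T≤10 °C] = -2.0664
  Pd branch = 0.0053·Pd^0.26·e^(0.059·RH+f) = 0.1784 μm/a
  Cl⁻ term: 0.01025·584.1^0.27·exp(0.036·73+0.049·-6.4) = 0.5792
  sum: 0.1784 + 0.5792 → r_corr = 0.7576 μm/a
ISO 9224: D(t) = r_corr · t^b with b = 0.667 (copper, B1)
  D(10) = 0.7576 × 10^0.667 = 0.7576 × 4.645 = 3.519 μm
  Mass loss = 3.519 μm × 8.96 g/cm³ = 31.53 g·m⁻²

D(10) = 31.5 g·m⁻²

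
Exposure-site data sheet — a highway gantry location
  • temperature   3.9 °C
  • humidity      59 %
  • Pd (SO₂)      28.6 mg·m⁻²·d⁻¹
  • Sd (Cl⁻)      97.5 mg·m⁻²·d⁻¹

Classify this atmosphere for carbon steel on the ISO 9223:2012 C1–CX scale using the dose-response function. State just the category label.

C3

carbon steel: f(T) = +0.150·(T−10) [T≤10 °C] = -0.9150
  sulphur-dioxide contribution → 13.19 μm/a
  chloride contribution → 14.29 μm/a
  ⇒ r_corr(carbon steel) = 27.49 μm/a
ISO 9223 Table 2 (carbon steel): 25 < 27.5 ≤ 50 μm/a ⇒ C3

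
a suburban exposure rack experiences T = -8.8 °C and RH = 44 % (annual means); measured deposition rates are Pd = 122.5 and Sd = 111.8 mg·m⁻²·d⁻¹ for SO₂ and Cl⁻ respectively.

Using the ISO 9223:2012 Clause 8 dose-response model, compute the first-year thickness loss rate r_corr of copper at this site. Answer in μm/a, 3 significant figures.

copper: f(T) = +0.126·(T−10) [T≤10 °C] = -2.3688
  Pd branch = 0.0053·Pd^0.26·e^(0.059·RH+f) = 0.02322 μm/a
  Cl⁻ term: 0.01025·111.8^0.27·exp(0.036·44+0.049·-8.8) = 0.116
  r_corr = 0.02322 + 0.116 = 0.1392 μm/a

r_corr = 0.139 μm/a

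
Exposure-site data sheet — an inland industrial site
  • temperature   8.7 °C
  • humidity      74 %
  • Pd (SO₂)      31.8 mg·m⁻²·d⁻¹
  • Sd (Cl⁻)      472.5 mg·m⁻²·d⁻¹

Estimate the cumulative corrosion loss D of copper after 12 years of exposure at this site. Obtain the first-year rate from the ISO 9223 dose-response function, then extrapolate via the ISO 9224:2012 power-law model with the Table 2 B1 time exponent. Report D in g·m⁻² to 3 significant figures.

D(12) = 96.8 g·m⁻²

copper: f(T) = +0.126·(T−10) [T≤10 °C] = -0.1638
  Pd branch = 0.0053·Pd^0.26·e^(0.059·RH+f) = 0.8708 μm/a
  Cl⁻ term: 0.01025·472.5^0.27·exp(0.036·74+0.049·8.7) = 1.188
  sum: 0.8708 + 1.188 → r_corr = 2.059 μm/a
ISO 9224: D(t) = r_corr · t^b with b = 0.667 (copper, B1)
  D(12) = 2.059 × 12^0.667 = 2.059 × 5.246 = 10.8 μm
  Mass loss = 10.8 μm × 8.96 g/cm³ = 96.78 g·m⁻²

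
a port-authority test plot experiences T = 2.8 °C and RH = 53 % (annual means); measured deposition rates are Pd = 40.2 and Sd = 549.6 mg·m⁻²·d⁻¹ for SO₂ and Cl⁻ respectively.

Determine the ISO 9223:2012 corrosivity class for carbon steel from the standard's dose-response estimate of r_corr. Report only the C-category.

carbon steel: f(T) = +0.150·(T−10) [T≤10 °C] = -1.0800
  SO₂ term: 1.77·40.2^0.52·exp(0.02·53-1.0800) = 11.84
  Sd branch = 0.102·Sd^0.62·e^(0.033·RH+0.04·T) = 32.78 μm/a
  r_corr = 11.84 + 32.78 = 44.63 μm/a
44.6 μm/a falls in (25, 50] for carbon steel → category C3

C3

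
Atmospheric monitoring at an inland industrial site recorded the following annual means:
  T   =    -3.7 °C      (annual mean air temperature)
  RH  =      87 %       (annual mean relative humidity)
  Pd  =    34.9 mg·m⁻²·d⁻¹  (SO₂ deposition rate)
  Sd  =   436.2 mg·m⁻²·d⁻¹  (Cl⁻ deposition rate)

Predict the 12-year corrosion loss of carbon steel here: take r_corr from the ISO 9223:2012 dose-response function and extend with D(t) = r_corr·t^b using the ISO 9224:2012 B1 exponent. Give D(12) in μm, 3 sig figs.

carbon steel: f(T) = +0.150·(T−10) [T≤10 °C] = -2.0550
  sulphur-dioxide contribution → 8.193 μm/a
  chloride contribution → 67.27 μm/a
  ⇒ r_corr(carbon steel) = 75.46 μm/a
Power-law: D(12) = r_corr · 12^0.523
  D(12) = 75.46 × 12^0.523 = 75.46 × 3.668 = 276.8 μm

D(12) = 277 μm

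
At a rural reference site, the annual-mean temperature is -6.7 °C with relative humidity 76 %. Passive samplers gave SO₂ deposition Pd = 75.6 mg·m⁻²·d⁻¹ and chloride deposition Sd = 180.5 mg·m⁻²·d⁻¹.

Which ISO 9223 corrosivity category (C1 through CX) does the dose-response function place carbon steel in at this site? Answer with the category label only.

carbon steel: temperature factor f = +0.150·(-16.7) = -2.5050
  sulphur-dioxide contribution → 6.266 μm/a
  chloride contribution → 24.01 μm/a
  total first-year rate 30.28 μm/a
30.3 μm/a falls in (25, 50] for carbon steel → category C3

C3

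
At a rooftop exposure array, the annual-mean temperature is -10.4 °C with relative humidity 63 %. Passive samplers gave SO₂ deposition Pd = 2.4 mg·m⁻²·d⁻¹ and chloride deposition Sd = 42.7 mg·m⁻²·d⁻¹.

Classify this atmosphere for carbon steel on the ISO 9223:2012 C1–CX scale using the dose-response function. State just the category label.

C2

carbon steel: temperature factor f = +0.150·(-20.4) = -3.0600
  SO₂ term: 1.77·2.4^0.52·exp(0.02·63-3.0600) = 0.4613
  Sd branch = 0.102·Sd^0.62·e^(0.033·RH+0.04·T) = 5.517 μm/a
  sum: 0.4613 + 5.517 → r_corr = 5.978 μm/a
ISO 9223 Table 2 (carbon steel): 1.3 < 5.98 ≤ 25 μm/a ⇒ C2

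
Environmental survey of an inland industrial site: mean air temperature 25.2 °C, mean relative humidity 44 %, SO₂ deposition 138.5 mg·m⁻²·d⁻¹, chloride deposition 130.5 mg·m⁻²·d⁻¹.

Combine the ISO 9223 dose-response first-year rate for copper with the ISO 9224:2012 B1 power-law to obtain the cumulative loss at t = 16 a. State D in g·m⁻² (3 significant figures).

copper: temperature factor f = -0.080·(15.2) = -1.2160
  sulphur-dioxide contribution → 0.07592 μm/a
  chloride contribution → 0.6399 μm/a
  total first-year rate 0.7158 μm/a
Power-law: D(16) = r_corr · 16^0.667
  D(16) = 0.7158 × 16^0.667 = 0.7158 × 6.355 = 4.55 μm
  Mass loss = 4.55 μm × 8.96 g/cm³ = 40.76 g·m⁻²

D(16) = 40.8 g·m⁻²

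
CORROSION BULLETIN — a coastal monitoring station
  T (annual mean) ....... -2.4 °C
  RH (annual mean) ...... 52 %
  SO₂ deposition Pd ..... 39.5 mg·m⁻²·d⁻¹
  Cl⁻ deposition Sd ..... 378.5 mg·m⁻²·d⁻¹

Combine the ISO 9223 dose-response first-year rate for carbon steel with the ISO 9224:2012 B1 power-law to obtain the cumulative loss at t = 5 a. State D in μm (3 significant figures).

carbon steel: f(T) = +0.150·(T−10) [T≤10 °C] = -1.8600
  Pd branch = 1.77·Pd^0.52·e^(0.02·RH+f) = 5.273 μm/a
  Sd branch = 0.102·Sd^0.62·e^(0.033·RH+0.04·T) = 20.44 μm/a
  r_corr = 5.273 + 20.44 = 25.72 μm/a
Long-term exponent b (ISO 9224 Table 2, B1) = 0.523
  D(5) = 25.72 × 5^0.523 = 25.72 × 2.32 = 59.67 μm

D(5) = 59.7 μm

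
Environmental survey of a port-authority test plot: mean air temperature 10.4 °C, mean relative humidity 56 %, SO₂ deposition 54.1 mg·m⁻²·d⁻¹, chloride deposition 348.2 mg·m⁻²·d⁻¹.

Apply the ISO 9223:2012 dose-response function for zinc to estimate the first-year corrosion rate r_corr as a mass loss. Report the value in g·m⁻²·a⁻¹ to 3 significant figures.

zinc: T>10 °C ⇒ hinge -0.071·(10.4−10) = -0.0284
  Pd branch = 0.0129·Pd^0.44·e^(0.046·RH+f) = 0.9541 μm/a
  Cl⁻ term: 0.0175·348.2^0.57·exp(0.008·56+0.085·10.4) = 1.864
  r_corr = 0.9541 + 1.864 = 2.818 μm/a
Convert to mass loss: 2.818 μm/a × 7.14 g/cm³ = 20.12 g·m⁻²·a⁻¹

r_corr = 20.1 g·m⁻²·a⁻¹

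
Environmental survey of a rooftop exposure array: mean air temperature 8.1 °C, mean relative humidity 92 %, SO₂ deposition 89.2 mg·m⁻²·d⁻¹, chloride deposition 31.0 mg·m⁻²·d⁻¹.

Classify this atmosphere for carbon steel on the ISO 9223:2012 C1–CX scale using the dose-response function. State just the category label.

C5

carbon steel: temperature factor f = +0.150·(-1.9) = -0.2850
  SO₂ term: 1.77·89.2^0.52·exp(0.02·92-0.2850) = 86.59
  Cl⁻ term: 0.102·31.0^0.62·exp(0.033·92+0.04·8.1) = 24.69
  sum: 86.59 + 24.69 → r_corr = 111.3 μm/a
ISO 9223 Table 2 (carbon steel): 80 < 111 ≤ 200 μm/a ⇒ C5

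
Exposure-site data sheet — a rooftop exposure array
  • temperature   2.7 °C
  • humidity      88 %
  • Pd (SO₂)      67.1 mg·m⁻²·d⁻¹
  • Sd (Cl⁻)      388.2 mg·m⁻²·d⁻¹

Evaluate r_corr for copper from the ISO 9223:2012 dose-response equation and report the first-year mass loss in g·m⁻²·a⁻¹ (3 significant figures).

copper: temperature factor f = +0.126·(-7.3) = -0.9198
  Pd branch = 0.0053·Pd^0.26·e^(0.059·RH+f) = 1.134 μm/a
  Cl⁻ term: 0.01025·388.2^0.27·exp(0.036·88+0.049·2.7) = 1.39
  sum: 1.134 + 1.39 → r_corr = 2.524 μm/a
Convert to mass loss: 2.524 μm/a × 8.96 g/cm³ = 22.62 g·m⁻²·a⁻¹

r_corr = 22.6 g·m⁻²·a⁻¹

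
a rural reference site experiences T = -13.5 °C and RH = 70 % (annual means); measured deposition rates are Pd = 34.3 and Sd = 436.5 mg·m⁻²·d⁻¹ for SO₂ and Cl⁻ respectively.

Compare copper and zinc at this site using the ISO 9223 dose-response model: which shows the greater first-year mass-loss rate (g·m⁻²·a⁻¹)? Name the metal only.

zinc

copper: f(T) = +0.126·(T−10) [T≤10 °C] = -2.9610
  SO₂ term: 0.0053·34.3^0.26·exp(0.059·70-2.9610) = 0.04277
  Sd branch = 0.01025·Sd^0.27·e^(0.036·RH+0.049·T) = 0.3394 μm/a
  sum: 0.04277 + 0.3394 → r_corr = 0.3821 μm/a
  mass loss = 0.3821 μm/a × 8.96 g/cm³ = 3.424 g·m⁻²·a⁻¹
zinc: temperature factor f = +0.038·(-23.5) = -0.8930
  Pd branch = 0.0129·Pd^0.44·e^(0.046·RH+f) = 0.6262 μm/a
  Cl⁻ term: 0.0175·436.5^0.57·exp(0.008·70+0.085·-13.5) = 0.3109
  sum: 0.6262 + 0.3109 → r_corr = 0.9372 μm/a
  mass loss = 0.9372 μm/a × 7.14 g/cm³ = 6.691 g·m⁻²·a⁻¹
Ordering by g·m⁻²·a⁻¹: zinc (6.69) > copper (3.42)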